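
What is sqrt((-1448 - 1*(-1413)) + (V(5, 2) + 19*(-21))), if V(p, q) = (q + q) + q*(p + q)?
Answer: 4*I*sqrt(26) ≈ 20.396*I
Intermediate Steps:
V(p, q) = 2*q + q*(p + q)
sqrt((-1448 - 1*(-1413)) + (V(5, 2) + 19*(-21))) = sqrt((-1448 - 1*(-1413)) + (2*(2 + 5 + 2) + 19*(-21))) = sqrt((-1448 + 1413) + (2*9 - 399)) = sqrt(-35 + (18 - 399)) = sqrt(-35 - 381) = sqrt(-416) = 4*I*sqrt(26)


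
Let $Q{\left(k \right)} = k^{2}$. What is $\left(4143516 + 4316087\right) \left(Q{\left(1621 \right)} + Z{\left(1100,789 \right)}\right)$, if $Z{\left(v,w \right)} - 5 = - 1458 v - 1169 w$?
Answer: $858692002515$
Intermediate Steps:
$Z{\left(v,w \right)} = 5 - 1458 v - 1169 w$ ($Z{\left(v,w \right)} = 5 - \left(1169 w + 1458 v\right) = 5 - 1458 v - 1169 w$)
$\left(4143516 + 4316087\right) \left(Q{\left(1621 \right)} + Z{\left(1100,789 \right)}\right) = \left(4143516 + 4316087\right) \left(1621^{2} - 2526136\right) = 8459603 \left(2627641 - 2526136\right) = 8459603 \cdot 101505 = 858692002515$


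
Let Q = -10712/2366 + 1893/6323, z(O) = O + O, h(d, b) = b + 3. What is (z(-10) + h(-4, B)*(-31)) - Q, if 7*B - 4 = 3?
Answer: -80423779/575393 ≈ -139.77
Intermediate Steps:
B = 1 (B = 4/7 + (1/7)*3 = 4/7 + 3/7 = 1)
h(d, b) = 3 + b
z(O) = 2*O
Q = -2432813/575393 (Q = -10712*1/2366 + 1893*(1/6323) = -412/91 + 1893/6323 = -2432813/575393 ≈ -4.2281)
(z(-10) + h(-4, B)*(-31)) - Q = (2*(-10) + (3 + 1)*(-31)) - 1*(-2432813/575393) = (-20 + 4*(-31)) + 2432813/575393 = (-20 - 124) + 2432813/575393 = -144 + 2432813/575393 = -80423779/575393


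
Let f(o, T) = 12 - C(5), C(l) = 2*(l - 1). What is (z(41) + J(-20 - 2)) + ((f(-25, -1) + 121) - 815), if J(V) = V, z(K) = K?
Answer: -671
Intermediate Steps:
C(l) = -2 + 2*l (C(l) = 2*(-1 + l) = -2 + 2*l)
f(o, T) = 4 (f(o, T) = 12 - (-2 + 2*5) = 12 - (-2 + 10) = 12 - 1*8 = 12 - 8 = 4)
(z(41) + J(-20 - 2)) + ((f(-25, -1) + 121) - 815) = (41 + (-20 - 2)) + ((4 + 121) - 815) = (41 - 22) + (125 - 815) = 19 - 690 = -671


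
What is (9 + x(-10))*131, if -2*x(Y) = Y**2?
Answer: -5371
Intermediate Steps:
x(Y) = -Y**2/2
(9 + x(-10))*131 = (9 - 1/2*(-10)**2)*131 = (9 - 1/2*100)*131 = (9 - 50)*131 = -41*131 = -5371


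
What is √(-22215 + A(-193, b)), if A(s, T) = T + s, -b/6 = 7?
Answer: 5*I*√898 ≈ 149.83*I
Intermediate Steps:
b = -42 (b = -6*7 = -42)
√(-22215 + A(-193, b)) = √(-22215 + (-42 - 193)) = √(-22215 - 235) = √(-22450) = 5*I*√898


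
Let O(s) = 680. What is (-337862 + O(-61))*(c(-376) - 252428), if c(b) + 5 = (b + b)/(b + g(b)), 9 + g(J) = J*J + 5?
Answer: 3000249146687910/35249 ≈ 8.5116e+10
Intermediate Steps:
g(J) = -4 + J² (g(J) = -9 + (J*J + 5) = -9 + (J² + 5) = -9 + (5 + J²) = -4 + J²)
c(b) = -5 + 2*b/(-4 + b + b²) (c(b) = -5 + (b + b)/(b + (-4 + b²)) = -5 + (2*b)/(-4 + b + b²) = -5 + 2*b/(-4 + b + b²))
(-337862 + O(-61))*(c(-376) - 252428) = (-337862 + 680)*((20 - 5*(-376)² - 3*(-376))/(-4 - 376 + (-376)²) - 252428) = -337182*((20 - 5*141376 + 1128)/(-4 - 376 + 141376) - 252428) = -337182*((20 - 706880 + 1128)/140996 - 252428) = -337182*((1/140996)*(-705732) - 252428) = -337182*(-176433/35249 - 252428) = -337182*(-8898011005/35249) = 3000249146687910/35249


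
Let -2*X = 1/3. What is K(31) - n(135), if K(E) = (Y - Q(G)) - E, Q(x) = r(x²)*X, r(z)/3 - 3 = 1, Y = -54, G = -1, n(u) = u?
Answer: -218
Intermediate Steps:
r(z) = 12 (r(z) = 9 + 3*1 = 9 + 3 = 12)
X = -⅙ (X = -1/(2*3) = -½*⅓ = -⅙ ≈ -0.16667)
Q(x) = -2 (Q(x) = 12*(-⅙) = -2)
K(E) = -52 - E (K(E) = (-54 - 1*(-2)) - E = (-54 + 2) - E = -52 - E)
K(31) - n(135) = (-52 - 1*31) - 1*135 = (-52 - 31) - 135 = -83 - 135 = -218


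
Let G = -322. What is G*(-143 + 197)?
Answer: -17388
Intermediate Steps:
G*(-143 + 197) = -322*(-143 + 197) = -322*54 = -17388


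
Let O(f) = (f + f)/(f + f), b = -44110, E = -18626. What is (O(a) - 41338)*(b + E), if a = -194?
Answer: 2593318032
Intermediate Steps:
O(f) = 1 (O(f) = (2*f)/((2*f)) = (2*f)*(1/(2*f)) = 1)
(O(a) - 41338)*(b + E) = (1 - 41338)*(-44110 - 18626) = -41337*(-62736) = 2593318032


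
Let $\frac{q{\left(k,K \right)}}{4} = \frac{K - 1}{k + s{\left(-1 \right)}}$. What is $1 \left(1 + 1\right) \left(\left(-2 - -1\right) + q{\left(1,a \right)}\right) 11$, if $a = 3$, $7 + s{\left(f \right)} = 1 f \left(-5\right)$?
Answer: $-198$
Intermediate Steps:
$s{\left(f \right)} = -7 - 5 f$ ($s{\left(f \right)} = -7 + 1 f \left(-5\right) = -7 + f \left(-5\right) = -7 - 5 f$)
$q{\left(k,K \right)} = \frac{4 \left(-1 + K\right)}{-2 + k}$ ($q{\left(k,K \right)} = 4 \frac{K - 1}{k - 2} = 4 \frac{-1 + K}{k + \left(-7 + 5\right)} = 4 \frac{-1 + K}{k - 2} = 4 \frac{-1 + K}{-2 + k} = \frac{4 \left(-1 + K\right)}{-2 + k}$)
$1 \left(1 + 1\right) \left(\left(-2 - -1\right) + q{\left(1,a \right)}\right) 11 = 1 \left(1 + 1\right) \left(\left(-2 - -1\right) + \frac{4 \left(-1 + 3\right)}{-2 + 1}\right) 11 = 1 \cdot 2 \left(\left(-2 + 1\right) + 4 \frac{1}{-1} \cdot 2\right) 11 = 2 \left(-1 + 4 \left(-1\right) 2\right) 11 = 2 \left(-1 - 8\right) 11 = 2 \left(-9\right) 11 = \left(-18\right) 11 = -198$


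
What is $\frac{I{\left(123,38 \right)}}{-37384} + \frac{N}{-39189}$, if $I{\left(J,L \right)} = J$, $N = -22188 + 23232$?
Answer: $- \frac{14616381}{488347192} \approx -0.02993$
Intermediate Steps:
$N = 1044$
$\frac{I{\left(123,38 \right)}}{-37384} + \frac{N}{-39189} = \frac{123}{-37384} + \frac{1044}{-39189} = 123 \left(- \frac{1}{37384}\right) + 1044 \left(- \frac{1}{39189}\right) = - \frac{123}{37384} - \frac{348}{13063} = - \frac{14616381}{488347192}$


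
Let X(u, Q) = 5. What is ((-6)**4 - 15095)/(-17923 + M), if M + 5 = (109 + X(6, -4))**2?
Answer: 13799/4932 ≈ 2.7979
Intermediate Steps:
M = 12991 (M = -5 + (109 + 5)**2 = -5 + 114**2 = -5 + 12996 = 12991)
((-6)**4 - 15095)/(-17923 + M) = ((-6)**4 - 15095)/(-17923 + 12991) = (1296 - 15095)/(-4932) = -13799*(-1/4932) = 13799/4932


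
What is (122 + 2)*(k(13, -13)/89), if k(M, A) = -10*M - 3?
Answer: -16492/89 ≈ -185.30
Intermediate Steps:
k(M, A) = -3 - 10*M
(122 + 2)*(k(13, -13)/89) = (122 + 2)*((-3 - 10*13)/89) = 124*((-3 - 130)*(1/89)) = 124*(-133*1/89) = 124*(-133/89) = -16492/89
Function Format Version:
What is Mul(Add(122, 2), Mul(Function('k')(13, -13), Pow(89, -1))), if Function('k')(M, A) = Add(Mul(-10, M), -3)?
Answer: Rational(-16492, 89) ≈ -185.30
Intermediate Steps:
Function('k')(M, A) = Add(-3, Mul(-10, M))
Mul(Add(122, 2), Mul(Function('k')(13, -13), Pow(89, -1))) = Mul(Add(122, 2), Mul(Add(-3, Mul(-10, 13)), Pow(89, -1))) = Mul(124, Mul(Add(-3, -130), Rational(1, 89))) = Mul(124, Mul(-133, Rational(1, 89))) = Mul(124, Rational(-133, 89)) = Rational(-16492, 89)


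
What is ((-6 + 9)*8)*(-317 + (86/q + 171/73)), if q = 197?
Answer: -108451488/14381 ≈ -7541.3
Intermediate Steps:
((-6 + 9)*8)*(-317 + (86/q + 171/73)) = ((-6 + 9)*8)*(-317 + (86/197 + 171/73)) = (3*8)*(-317 + (86*(1/197) + 171*(1/73))) = 24*(-317 + (86/197 + 171/73)) = 24*(-317 + 39965/14381) = 24*(-4518812/14381) = -108451488/14381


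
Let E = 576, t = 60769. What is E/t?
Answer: 576/60769 ≈ 0.0094785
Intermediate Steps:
E/t = 576/60769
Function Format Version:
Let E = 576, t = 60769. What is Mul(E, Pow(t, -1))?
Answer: Rational(576, 60769) ≈ 0.0094785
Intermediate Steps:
Mul(E, Pow(t, -1)) = Mul(576, Pow(60769, -1)) = Mul(576, Rational(1, 60769)) = Rational(576, 60769)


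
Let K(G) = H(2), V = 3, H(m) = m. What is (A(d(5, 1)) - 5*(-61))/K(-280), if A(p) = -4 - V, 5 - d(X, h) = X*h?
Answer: 149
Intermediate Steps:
d(X, h) = 5 - X*h
K(G) = 2
A(p) = -7 (A(p) = -4 - 1*3 = -4 - 3 = -7)
(A(d(5, 1)) - 5*(-61))/K(-280) = (-7 - 5*(-61))/2 = (-7 + 305)*(1/2) = 298*(1/2) = 149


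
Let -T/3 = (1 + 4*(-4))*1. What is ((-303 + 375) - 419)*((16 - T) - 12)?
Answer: 14227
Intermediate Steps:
T = 45 (T = -3*(1 + 4*(-4)) = -3*(1 - 16) = -(-45) = -3*(-15) = 45)
((-303 + 375) - 419)*((16 - T) - 12) = ((-303 + 375) - 419)*((16 - 1*45) - 12) = (72 - 419)*((16 - 45) - 12) = -347*(-29 - 12) = -347*(-41) = 14227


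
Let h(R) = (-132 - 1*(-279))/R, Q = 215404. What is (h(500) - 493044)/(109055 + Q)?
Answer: -9130439/6008500 ≈ -1.5196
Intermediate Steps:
h(R) = 147/R (h(R) = (-132 + 279)/R = 147/R)
(h(500) - 493044)/(109055 + Q) = (147/500 - 493044)/(109055 + 215404) = (147*(1/500) - 493044)/324459 = (147/500 - 493044)*(1/324459) = -246521853/500*1/324459 = -9130439/6008500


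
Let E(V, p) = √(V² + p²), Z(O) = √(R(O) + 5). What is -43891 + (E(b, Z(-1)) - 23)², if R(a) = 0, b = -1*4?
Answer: -43891 + (23 - √21)² ≈ -43552.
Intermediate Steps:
b = -4
Z(O) = √5 (Z(O) = √(0 + 5) = √5)
-43891 + (E(b, Z(-1)) - 23)² = -43891 + (√((-4)² + (√5)²) - 23)² = -43891 + (√(16 + 5) - 23)² = -43891 + (√21 - 23)² = -43891 + (-23 + √21)²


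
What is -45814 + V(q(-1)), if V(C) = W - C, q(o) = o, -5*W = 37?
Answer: -229102/5 ≈ -45820.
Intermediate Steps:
W = -37/5 (W = -1/5*37 = -37/5 ≈ -7.4000)
V(C) = -37/5 - C
-45814 + V(q(-1)) = -45814 + (-37/5 - 1*(-1)) = -45814 + (-37/5 + 1) = -45814 - 32/5 = -229102/5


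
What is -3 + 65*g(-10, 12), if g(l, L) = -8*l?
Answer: 5197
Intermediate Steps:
-3 + 65*g(-10, 12) = -3 + 65*(-8*(-10)) = -3 + 65*80 = -3 + 5200 = 5197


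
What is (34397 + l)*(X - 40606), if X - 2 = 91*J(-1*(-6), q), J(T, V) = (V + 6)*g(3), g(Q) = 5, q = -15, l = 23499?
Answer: -2587893304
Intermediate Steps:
J(T, V) = 30 + 5*V (J(T, V) = (V + 6)*5 = (6 + V)*5 = 30 + 5*V)
X = -4093 (X = 2 + 91*(30 + 5*(-15)) = 2 + 91*(30 - 75) = 2 + 91*(-45) = 2 - 4095 = -4093)
(34397 + l)*(X - 40606) = (34397 + 23499)*(-4093 - 40606) = 57896*(-44699) = -2587893304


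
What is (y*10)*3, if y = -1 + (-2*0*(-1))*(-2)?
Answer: -30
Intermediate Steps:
y = -1 (y = -1 + (0*(-1))*(-2) = -1 + 0*(-2) = -1 + 0 = -1)
(y*10)*3 = -1*10*3 = -10*3 = -30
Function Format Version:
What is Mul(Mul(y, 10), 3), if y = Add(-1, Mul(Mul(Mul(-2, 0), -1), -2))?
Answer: -30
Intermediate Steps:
y = -1 (y = Add(-1, Mul(Mul(0, -1), -2)) = Add(-1, Mul(0, -2)) = Add(-1, 0) = -1)
Mul(Mul(y, 10), 3) = Mul(Mul(-1, 10), 3) = Mul(-10, 3) = -30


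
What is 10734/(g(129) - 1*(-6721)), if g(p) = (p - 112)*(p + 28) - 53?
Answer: 10734/9337 ≈ 1.1496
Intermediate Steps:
g(p) = -53 + (-112 + p)*(28 + p) (g(p) = (-112 + p)*(28 + p) - 53 = -53 + (-112 + p)*(28 + p))
10734/(g(129) - 1*(-6721)) = 10734/((-3189 + 129**2 - 84*129) - 1*(-6721)) = 10734/((-3189 + 16641 - 10836) + 6721) = 10734/(2616 + 6721) = 10734/9337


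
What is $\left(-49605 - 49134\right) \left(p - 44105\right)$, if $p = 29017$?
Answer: $1489774032$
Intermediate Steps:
$\left(-49605 - 49134\right) \left(p - 44105\right) = \left(-49605 - 49134\right) \left(29017 - 44105\right) = \left(-98739\right) \left(-15088\right) = 1489774032$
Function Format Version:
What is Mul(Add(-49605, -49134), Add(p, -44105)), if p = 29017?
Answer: 1489774032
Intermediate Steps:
Mul(Add(-49605, -49134), Add(p, -44105)) = Mul(Add(-49605, -49134), Add(29017, -44105)) = Mul(-98739, -15088) = 1489774032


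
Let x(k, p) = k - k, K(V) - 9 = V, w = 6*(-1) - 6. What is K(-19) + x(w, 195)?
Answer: -10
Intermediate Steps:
w = -12 (w = -6 - 6 = -12)
K(V) = 9 + V
x(k, p) = 0
K(-19) + x(w, 195) = (9 - 19) + 0 = -10 + 0 = -10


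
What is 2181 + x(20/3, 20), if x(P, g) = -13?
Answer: 2168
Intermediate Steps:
2181 + x(20/3, 20) = 2181 - 13 = 2168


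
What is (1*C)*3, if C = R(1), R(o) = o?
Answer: 3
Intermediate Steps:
C = 1
(1*C)*3 = (1*1)*3 = 1*3 = 3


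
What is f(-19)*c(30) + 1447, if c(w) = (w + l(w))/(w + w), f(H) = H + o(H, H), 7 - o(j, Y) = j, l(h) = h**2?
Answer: 3111/2 ≈ 1555.5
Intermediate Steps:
o(j, Y) = 7 - j
f(H) = 7 (f(H) = H + (7 - H) = 7)
c(w) = (w + w**2)/(2*w) (c(w) = (w + w**2)/(w + w) = (w + w**2)/((2*w)) = (w + w**2)*(1/(2*w)) = (w + w**2)/(2*w))
f(-19)*c(30) + 1447 = 7*(1/2 + (1/2)*30) + 1447 = 7*(1/2 + 15) + 1447 = 7*(31/2) + 1447 = 217/2 + 1447 = 3111/2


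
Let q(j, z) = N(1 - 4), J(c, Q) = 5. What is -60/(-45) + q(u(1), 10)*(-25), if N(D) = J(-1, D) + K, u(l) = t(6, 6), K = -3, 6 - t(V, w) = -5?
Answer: -146/3 ≈ -48.667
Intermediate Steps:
t(V, w) = 11 (t(V, w) = 6 - 1*(-5) = 6 + 5 = 11)
u(l) = 11
N(D) = 2 (N(D) = 5 - 3 = 2)
q(j, z) = 2
-60/(-45) + q(u(1), 10)*(-25) = -60/(-45) + 2*(-25) = -60*(-1/45) - 50 = 4/3 - 50 = -146/3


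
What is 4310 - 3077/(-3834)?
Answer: 16527617/3834 ≈ 4310.8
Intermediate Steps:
4310 - 3077/(-3834) = 4310 - 3077*(-1)/3834 = 4310 - 1*(-3077/3834) = 4310 + 3077/3834 = 16527617/3834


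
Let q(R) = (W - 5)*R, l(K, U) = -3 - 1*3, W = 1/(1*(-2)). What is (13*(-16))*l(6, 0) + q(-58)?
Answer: 1567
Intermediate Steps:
W = -½ (W = 1*(-½) = -½ ≈ -0.50000)
l(K, U) = -6 (l(K, U) = -3 - 3 = -6)
q(R) = -11*R/2 (q(R) = (-½ - 5)*R = -11*R/2)
(13*(-16))*l(6, 0) + q(-58) = (13*(-16))*(-6) - 11/2*(-58) = -208*(-6) + 319 = 1248 + 319 = 1567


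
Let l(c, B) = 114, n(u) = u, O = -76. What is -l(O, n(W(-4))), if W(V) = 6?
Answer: -114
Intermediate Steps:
-l(O, n(W(-4))) = -1*114 = -114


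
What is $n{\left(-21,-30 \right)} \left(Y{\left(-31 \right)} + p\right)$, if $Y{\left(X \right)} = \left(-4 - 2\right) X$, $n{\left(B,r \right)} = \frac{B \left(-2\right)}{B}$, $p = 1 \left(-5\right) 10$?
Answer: $-272$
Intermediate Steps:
$p = -50$ ($p = \left(-5\right) 10 = -50$)
$n{\left(B,r \right)} = -2$ ($n{\left(B,r \right)} = \frac{\left(-2\right) B}{B} = -2$)
$Y{\left(X \right)} = - 6 X$
$n{\left(-21,-30 \right)} \left(Y{\left(-31 \right)} + p\right) = - 2 \left(\left(-6\right) \left(-31\right) - 50\right) = - 2 \left(186 - 50\right) = \left(-2\right) 136 = -272$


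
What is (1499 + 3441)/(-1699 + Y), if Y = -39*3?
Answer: -1235/454 ≈ -2.7203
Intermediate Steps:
Y = -117
(1499 + 3441)/(-1699 + Y) = (1499 + 3441)/(-1699 - 117) = 4940/(-1816) = 4940*(-1/1816) = -1235/454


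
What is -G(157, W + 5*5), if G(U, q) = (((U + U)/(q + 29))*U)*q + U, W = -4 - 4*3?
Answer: -224824/19 ≈ -11833.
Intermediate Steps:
W = -16 (W = -4 - 12 = -16)
G(U, q) = U + 2*q*U²/(29 + q) (G(U, q) = (((2*U)/(29 + q))*U)*q + U = ((2*U/(29 + q))*U)*q + U = (2*U²/(29 + q))*q + U = 2*q*U²/(29 + q) + U = U + 2*q*U²/(29 + q))
-G(157, W + 5*5) = -157*(29 + (-16 + 5*5) + 2*157*(-16 + 5*5))/(29 + (-16 + 5*5)) = -157*(29 + (-16 + 25) + 2*157*(-16 + 25))/(29 + (-16 + 25)) = -157*(29 + 9 + 2*157*9)/(29 + 9) = -157*(29 + 9 + 2826)/38 = -157*2864/38 = -1*224824/19 = -224824/19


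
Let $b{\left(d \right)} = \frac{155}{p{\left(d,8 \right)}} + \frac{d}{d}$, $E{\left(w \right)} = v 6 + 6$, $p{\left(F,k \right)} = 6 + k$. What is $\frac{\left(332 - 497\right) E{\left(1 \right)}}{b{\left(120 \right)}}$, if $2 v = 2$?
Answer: $- \frac{27720}{169} \approx -164.02$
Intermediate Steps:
$v = 1$ ($v = \frac{1}{2} \cdot 2 = 1$)
$E{\left(w \right)} = 12$ ($E{\left(w \right)} = 1 \cdot 6 + 6 = 6 + 6 = 12$)
$b{\left(d \right)} = \frac{169}{14}$ ($b{\left(d \right)} = \frac{155}{6 + 8} + \frac{d}{d} = \frac{155}{14} + 1 = \frac{169}{14}$)
$\frac{\left(332 - 497\right) E{\left(1 \right)}}{b{\left(120 \right)}} = \frac{\left(332 - 497\right) 12}{\frac{169}{14}} = \left(-165\right) 12 \cdot \frac{14}{169} = \left(-1980\right) \frac{14}{169} = - \frac{27720}{169}$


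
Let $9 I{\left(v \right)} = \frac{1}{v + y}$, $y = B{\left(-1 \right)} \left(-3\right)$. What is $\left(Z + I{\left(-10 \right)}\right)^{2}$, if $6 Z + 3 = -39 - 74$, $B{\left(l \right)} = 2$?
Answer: $\frac{7756225}{20736} \approx 374.05$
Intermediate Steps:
$y = -6$ ($y = 2 \left(-3\right) = -6$)
$Z = - \frac{58}{3}$ ($Z = - \frac{1}{2} + \frac{-39 - 74}{6} = - \frac{1}{2} + \frac{1}{6} \left(-113\right) = - \frac{1}{2} - \frac{113}{6} = - \frac{58}{3} \approx -19.333$)
$I{\left(v \right)} = \frac{1}{9 \left(-6 + v\right)}$ ($I{\left(v \right)} = \frac{1}{9 \left(v - 6\right)} = \frac{1}{9 \left(-6 + v\right)}$)
$\left(Z + I{\left(-10 \right)}\right)^{2} = \left(- \frac{58}{3} + \frac{1}{9 \left(-6 - 10\right)}\right)^{2} = \left(- \frac{58}{3} + \frac{1}{9 \left(-16\right)}\right)^{2} = \left(- \frac{58}{3} + \frac{1}{9} \left(- \frac{1}{16}\right)\right)^{2} = \left(- \frac{58}{3} - \frac{1}{144}\right)^{2} = \left(- \frac{2785}{144}\right)^{2} = \frac{7756225}{20736}$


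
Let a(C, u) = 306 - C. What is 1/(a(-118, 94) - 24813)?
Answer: -1/24389 ≈ -4.1002e-5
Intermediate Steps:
1/(a(-118, 94) - 24813) = 1/((306 - 1*(-118)) - 24813) = 1/((306 + 118) - 24813) = 1/(424 - 24813) = 1/(-24389) = -1/24389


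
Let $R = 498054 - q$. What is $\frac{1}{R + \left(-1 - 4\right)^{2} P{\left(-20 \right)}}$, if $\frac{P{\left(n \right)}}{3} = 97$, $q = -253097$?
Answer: $\frac{1}{758426} \approx 1.3185 \cdot 10^{-6}$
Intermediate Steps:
$P{\left(n \right)} = 291$ ($P{\left(n \right)} = 3 \cdot 97 = 291$)
$R = 751151$ ($R = 498054 - -253097 = 498054 + 253097 = 751151$)
$\frac{1}{R + \left(-1 - 4\right)^{2} P{\left(-20 \right)}} = \frac{1}{751151 + \left(-1 - 4\right)^{2} \cdot 291} = \frac{1}{751151 + \left(-5\right)^{2} \cdot 291} = \frac{1}{751151 + 25 \cdot 291} = \frac{1}{751151 + 7275} = \frac{1}{758426}$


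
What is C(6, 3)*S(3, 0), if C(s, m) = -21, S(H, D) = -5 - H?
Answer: 168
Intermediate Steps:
C(6, 3)*S(3, 0) = -21*(-5 - 1*3) = -21*(-5 - 3) = -21*(-8) = 168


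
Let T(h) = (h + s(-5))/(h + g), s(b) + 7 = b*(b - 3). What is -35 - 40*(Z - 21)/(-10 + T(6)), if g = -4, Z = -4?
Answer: 1335/19 ≈ 70.263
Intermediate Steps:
s(b) = -7 + b*(-3 + b) (s(b) = -7 + b*(b - 3) = -7 + b*(-3 + b))
T(h) = (33 + h)/(-4 + h) (T(h) = (h + (-7 + (-5)² - 3*(-5)))/(h - 4) = (h + (-7 + 25 + 15))/(-4 + h) = (h + 33)/(-4 + h) = (33 + h)/(-4 + h))
-35 - 40*(Z - 21)/(-10 + T(6)) = -35 - 40*(-4 - 21)/(-10 + (33 + 6)/(-4 + 6)) = -35 - (-1000)/(-10 + 39/2) = -35 - (-1000)/19/2 = -35 - (-1000)*2/19 = -35 - 40*(-50/19) = -35 + 2000/19 = 1335/19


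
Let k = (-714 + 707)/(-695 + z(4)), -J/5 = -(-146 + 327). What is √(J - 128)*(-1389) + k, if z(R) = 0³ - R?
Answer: 7/699 - 1389*√777 ≈ -38718.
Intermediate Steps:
z(R) = -R (z(R) = 0 - R = -R)
J = 905 (J = -(-5)*(-146 + 327) = -(-5)*181 = -5*(-181) = 905)
k = 7/699 (k = (-714 + 707)/(-695 - 1*4) = -7/(-695 - 4) = -7/(-699) = -7*(-1/699) = 7/699 ≈ 0.010014)
√(J - 128)*(-1389) + k = √(905 - 128)*(-1389) + 7/699 = √777*(-1389) + 7/699 = -1389*√777 + 7/699 = 7/699 - 1389*√777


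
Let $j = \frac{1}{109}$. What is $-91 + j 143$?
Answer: $- \frac{9776}{109} \approx -89.688$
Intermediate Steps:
$j = \frac{1}{109} \approx 0.0091743$
$-91 + j 143 = -91 + \frac{1}{109} \cdot 143 = -91 + \frac{143}{109} = - \frac{9776}{109}$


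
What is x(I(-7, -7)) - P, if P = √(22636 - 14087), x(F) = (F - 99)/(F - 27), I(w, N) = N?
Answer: 53/17 - √8549 ≈ -89.343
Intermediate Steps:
x(F) = (-99 + F)/(-27 + F)
P = √8549 ≈ 92.461
x(I(-7, -7)) - P = (-99 - 7)/(-27 - 7) - √8549 = -106/(-34) - √8549 = -1/34*(-106) - √8549 = 53/17 - √8549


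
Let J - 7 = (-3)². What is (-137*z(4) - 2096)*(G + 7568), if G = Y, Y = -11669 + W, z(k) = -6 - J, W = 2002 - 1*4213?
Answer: -5794416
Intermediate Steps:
W = -2211 (W = 2002 - 4213 = -2211)
J = 16 (J = 7 + (-3)² = 7 + 9 = 16)
z(k) = -22 (z(k) = -6 - 1*16 = -6 - 16 = -22)
Y = -13880 (Y = -11669 - 2211 = -13880)
G = -13880
(-137*z(4) - 2096)*(G + 7568) = (-137*(-22) - 2096)*(-13880 + 7568) = (3014 - 2096)*(-6312) = 918*(-6312) = -5794416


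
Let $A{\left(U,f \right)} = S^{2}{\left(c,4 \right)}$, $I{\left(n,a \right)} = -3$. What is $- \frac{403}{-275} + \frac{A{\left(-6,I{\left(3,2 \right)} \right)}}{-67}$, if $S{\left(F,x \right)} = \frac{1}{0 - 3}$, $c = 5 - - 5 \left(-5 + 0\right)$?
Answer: $\frac{242734}{165825} \approx 1.4638$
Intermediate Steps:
$c = -20$ ($c = 5 - \left(-5\right) \left(-5\right) = 5 - 25 = -20$)
$S{\left(F,x \right)} = - \frac{1}{3}$ ($S{\left(F,x \right)} = \frac{1}{-3} = - \frac{1}{3}$)
$A{\left(U,f \right)} = \frac{1}{9}$ ($A{\left(U,f \right)} = \left(- \frac{1}{3}\right)^{2} = \frac{1}{9}$)
$- \frac{403}{-275} + \frac{A{\left(-6,I{\left(3,2 \right)} \right)}}{-67} = - \frac{403}{-275} + \frac{1}{9 \left(-67\right)} = \left(-403\right) \left(- \frac{1}{275}\right) + \frac{1}{9} \left(- \frac{1}{67}\right) = \frac{403}{275} - \frac{1}{603} = \frac{242734}{165825}$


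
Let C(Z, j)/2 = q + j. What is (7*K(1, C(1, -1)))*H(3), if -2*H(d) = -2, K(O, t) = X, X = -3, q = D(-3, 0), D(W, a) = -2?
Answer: -21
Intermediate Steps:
q = -2
C(Z, j) = -4 + 2*j (C(Z, j) = 2*(-2 + j) = -4 + 2*j)
K(O, t) = -3
H(d) = 1 (H(d) = -½*(-2) = 1)
(7*K(1, C(1, -1)))*H(3) = (7*(-3))*1 = -21*1 = -21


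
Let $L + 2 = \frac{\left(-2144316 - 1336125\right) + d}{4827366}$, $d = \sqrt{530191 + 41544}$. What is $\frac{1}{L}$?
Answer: $- \frac{1093246336971}{2974702916693} - \frac{2413683 \sqrt{571735}}{86266384584097} \approx -0.36754$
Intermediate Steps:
$d = \sqrt{571735} \approx 756.13$
$L = - \frac{4378391}{1609122} + \frac{\sqrt{571735}}{4827366}$ ($L = -2 + \frac{\left(-2144316 - 1336125\right) + \sqrt{571735}}{4827366} = -2 + \left(-3480441 + \sqrt{571735}\right) \frac{1}{4827366} = -2 - \left(\frac{1160147}{1609122} - \frac{\sqrt{571735}}{4827366}\right) = - \frac{4378391}{1609122} + \frac{\sqrt{571735}}{4827366} \approx -2.7208$)
$\frac{1}{L} = \frac{1}{- \frac{4378391}{1609122} + \frac{\sqrt{571735}}{4827366}}$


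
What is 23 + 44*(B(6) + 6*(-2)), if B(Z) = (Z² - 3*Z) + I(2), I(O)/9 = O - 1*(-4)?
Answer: 2663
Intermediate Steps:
I(O) = 36 + 9*O (I(O) = 9*(O - 1*(-4)) = 9*(O + 4) = 9*(4 + O) = 36 + 9*O)
B(Z) = 54 + Z² - 3*Z (B(Z) = (Z² - 3*Z) + (36 + 9*2) = (Z² - 3*Z) + (36 + 18) = (Z² - 3*Z) + 54 = 54 + Z² - 3*Z)
23 + 44*(B(6) + 6*(-2)) = 23 + 44*((54 + 6² - 3*6) + 6*(-2)) = 23 + 44*((54 + 36 - 18) - 12) = 23 + 44*(72 - 12) = 23 + 44*60 = 23 + 2640 = 2663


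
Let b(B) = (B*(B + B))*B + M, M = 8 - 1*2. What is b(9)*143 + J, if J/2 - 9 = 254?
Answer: 209878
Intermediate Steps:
J = 526 (J = 18 + 2*254 = 18 + 508 = 526)
M = 6 (M = 8 - 2 = 6)
b(B) = 6 + 2*B**3 (b(B) = (B*(B + B))*B + 6 = (B*(2*B))*B + 6 = (2*B**2)*B + 6 = 2*B**3 + 6 = 6 + 2*B**3)
b(9)*143 + J = (6 + 2*9**3)*143 + 526 = (6 + 2*729)*143 + 526 = (6 + 1458)*143 + 526 = 1464*143 + 526 = 209352 + 526 = 209878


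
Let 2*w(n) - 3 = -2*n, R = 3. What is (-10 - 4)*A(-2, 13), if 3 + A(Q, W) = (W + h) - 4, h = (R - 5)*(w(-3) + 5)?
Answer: 182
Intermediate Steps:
w(n) = 3/2 - n (w(n) = 3/2 + (-2*n)/2 = 3/2 - n)
h = -19 (h = (3 - 5)*((3/2 - 1*(-3)) + 5) = -2*((3/2 + 3) + 5) = -2*(9/2 + 5) = -2*19/2 = -19)
A(Q, W) = -26 + W (A(Q, W) = -3 + ((W - 19) - 4) = -3 + ((-19 + W) - 4) = -3 + (-23 + W) = -26 + W)
(-10 - 4)*A(-2, 13) = (-10 - 4)*(-26 + 13) = -14*(-13) = 182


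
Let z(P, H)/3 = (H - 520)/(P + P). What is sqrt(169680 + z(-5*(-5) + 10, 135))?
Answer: 3*sqrt(75406)/2 ≈ 411.90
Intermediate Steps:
z(P, H) = 3*(-520 + H)/(2*P) (z(P, H) = 3*((H - 520)/(P + P)) = 3*((-520 + H)/((2*P))) = 3*((-520 + H)*(1/(2*P))) = 3*((-520 + H)/(2*P)) = 3*(-520 + H)/(2*P))
sqrt(169680 + z(-5*(-5) + 10, 135)) = sqrt(169680 + 3*(-520 + 135)/(2*(-5*(-5) + 10))) = sqrt(169680 + (3/2)*(-385)/(25 + 10)) = sqrt(169680 + (3/2)*(-385)/35) = sqrt(169680 + (3/2)*(1/35)*(-385)) = sqrt(169680 - 33/2) = sqrt(339327/2) = 3*sqrt(75406)/2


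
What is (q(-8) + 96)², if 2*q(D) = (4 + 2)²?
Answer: 12996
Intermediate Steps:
q(D) = 18 (q(D) = (4 + 2)²/2 = (½)*6² = (½)*36 = 18)
(q(-8) + 96)² = (18 + 96)² = 114² = 12996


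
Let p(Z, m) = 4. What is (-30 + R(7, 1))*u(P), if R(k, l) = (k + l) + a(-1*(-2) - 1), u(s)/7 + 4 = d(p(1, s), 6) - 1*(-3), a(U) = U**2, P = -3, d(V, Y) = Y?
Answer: -735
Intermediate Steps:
u(s) = 35 (u(s) = -28 + 7*(6 - 1*(-3)) = -28 + 7*(6 + 3) = -28 + 7*9 = -28 + 63 = 35)
R(k, l) = 1 + k + l (R(k, l) = (k + l) + (-1*(-2) - 1)**2 = (k + l) + (2 - 1)**2 = (k + l) + 1**2 = (k + l) + 1 = 1 + k + l)
(-30 + R(7, 1))*u(P) = (-30 + (1 + 7 + 1))*35 = (-30 + 9)*35 = -21*35 = -735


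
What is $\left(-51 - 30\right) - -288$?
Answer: $207$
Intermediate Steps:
$\left(-51 - 30\right) - -288 = -81 + 288 = 207$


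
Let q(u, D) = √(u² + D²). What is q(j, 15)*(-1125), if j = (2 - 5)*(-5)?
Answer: -16875*√2 ≈ -23865.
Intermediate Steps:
j = 15 (j = -3*(-5) = 15)
q(u, D) = √(D² + u²)
q(j, 15)*(-1125) = √(15² + 15²)*(-1125) = √(225 + 225)*(-1125) = √450*(-1125) = (15*√2)*(-1125) = -16875*√2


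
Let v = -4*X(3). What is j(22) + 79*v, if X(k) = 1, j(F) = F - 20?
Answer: -314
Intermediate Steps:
j(F) = -20 + F
v = -4 (v = -4*1 = -4)
j(22) + 79*v = (-20 + 22) + 79*(-4) = 2 - 316 = -314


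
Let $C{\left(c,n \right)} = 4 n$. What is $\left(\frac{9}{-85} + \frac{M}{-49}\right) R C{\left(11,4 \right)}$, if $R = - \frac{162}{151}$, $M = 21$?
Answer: $\frac{824256}{89845} \approx 9.1742$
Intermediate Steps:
$R = - \frac{162}{151}$ ($R = \left(-162\right) \frac{1}{151} = - \frac{162}{151} \approx -1.0728$)
$\left(\frac{9}{-85} + \frac{M}{-49}\right) R C{\left(11,4 \right)} = \left(\frac{9}{-85} + \frac{21}{-49}\right) \left(- \frac{162}{151}\right) 4 \cdot 4 = \left(9 \left(- \frac{1}{85}\right) + 21 \left(- \frac{1}{49}\right)\right) \left(- \frac{162}{151}\right) 16 = \left(- \frac{9}{85} - \frac{3}{7}\right) \left(- \frac{162}{151}\right) 16 = \left(- \frac{318}{595}\right) \left(- \frac{162}{151}\right) 16 = \frac{51516}{89845} \cdot 16 = \frac{824256}{89845}$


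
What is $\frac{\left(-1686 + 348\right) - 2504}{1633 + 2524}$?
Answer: $- \frac{3842}{4157} \approx -0.92422$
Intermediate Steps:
$\frac{\left(-1686 + 348\right) - 2504}{1633 + 2524} = \frac{-1338 - 2504}{4157} = \left(-3842\right) \frac{1}{4157} = - \frac{3842}{4157}$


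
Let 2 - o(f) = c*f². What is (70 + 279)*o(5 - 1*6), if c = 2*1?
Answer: 0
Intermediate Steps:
c = 2
o(f) = 2 - 2*f²
(70 + 279)*o(5 - 1*6) = (70 + 279)*(2 - 2*(5 - 1*6)²) = 349*(2 - 2*(5 - 6)²) = 349*(2 - 2*(-1)²) = 349*(2 - 2*1) = 349*(2 - 2) = 349*0 = 0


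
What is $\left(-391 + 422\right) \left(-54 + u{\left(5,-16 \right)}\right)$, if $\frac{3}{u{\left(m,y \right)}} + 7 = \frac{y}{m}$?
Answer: $- \frac{28613}{17} \approx -1683.1$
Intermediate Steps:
$u{\left(m,y \right)} = \frac{3}{-7 + \frac{y}{m}}$
$\left(-391 + 422\right) \left(-54 + u{\left(5,-16 \right)}\right) = \left(-391 + 422\right) \left(-54 + 3 \cdot 5 \frac{1}{-16 - 35}\right) = 31 \left(-54 + 3 \cdot 5 \frac{1}{-16 - 35}\right) = 31 \left(-54 + 3 \cdot 5 \frac{1}{-51}\right) = 31 \left(-54 + 3 \cdot 5 \left(- \frac{1}{51}\right)\right) = 31 \left(-54 - \frac{5}{17}\right) = 31 \left(- \frac{923}{17}\right) = - \frac{28613}{17}$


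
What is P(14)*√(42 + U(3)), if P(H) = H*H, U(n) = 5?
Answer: 196*√47 ≈ 1343.7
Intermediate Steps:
P(H) = H²
P(14)*√(42 + U(3)) = 14²*√(42 + 5) = 196*√47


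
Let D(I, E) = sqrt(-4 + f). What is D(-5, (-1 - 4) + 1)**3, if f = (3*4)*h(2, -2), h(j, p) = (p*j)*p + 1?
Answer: 208*sqrt(26) ≈ 1060.6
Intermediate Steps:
h(j, p) = 1 + j*p**2 (h(j, p) = (j*p)*p + 1 = j*p**2 + 1 = 1 + j*p**2)
f = 108 (f = (3*4)*(1 + 2*(-2)**2) = 12*(1 + 2*4) = 12*(1 + 8) = 12*9 = 108)
D(I, E) = 2*sqrt(26) (D(I, E) = sqrt(-4 + 108) = sqrt(104) = 2*sqrt(26))
D(-5, (-1 - 4) + 1)**3 = (2*sqrt(26))**3 = 208*sqrt(26)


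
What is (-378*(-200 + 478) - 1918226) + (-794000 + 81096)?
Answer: -2736214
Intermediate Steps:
(-378*(-200 + 478) - 1918226) + (-794000 + 81096) = (-378*278 - 1918226) - 712904 = (-105084 - 1918226) - 712904 = -2023310 - 712904 = -2736214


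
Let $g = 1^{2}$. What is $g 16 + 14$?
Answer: $30$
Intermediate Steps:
$g = 1$
$g 16 + 14 = 1 \cdot 16 + 14 = 16 + 14 = 30$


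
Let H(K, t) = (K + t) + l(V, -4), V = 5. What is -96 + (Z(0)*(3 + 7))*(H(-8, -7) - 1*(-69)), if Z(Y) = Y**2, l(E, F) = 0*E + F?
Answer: -96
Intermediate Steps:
l(E, F) = F (l(E, F) = 0 + F = F)
H(K, t) = -4 + K + t (H(K, t) = (K + t) - 4 = -4 + K + t)
-96 + (Z(0)*(3 + 7))*(H(-8, -7) - 1*(-69)) = -96 + (0**2*(3 + 7))*((-4 - 8 - 7) - 1*(-69)) = -96 + (0*10)*(-19 + 69) = -96 + 0*50 = -96 + 0 = -96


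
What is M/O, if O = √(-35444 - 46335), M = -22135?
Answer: 22135*I*√81779/81779 ≈ 77.403*I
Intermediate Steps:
O = I*√81779 (O = √(-81779) = I*√81779 ≈ 285.97*I)
M/O = -22135*(-I*√81779/81779) = -(-22135)*I*√81779/81779 = 22135*I*√81779/81779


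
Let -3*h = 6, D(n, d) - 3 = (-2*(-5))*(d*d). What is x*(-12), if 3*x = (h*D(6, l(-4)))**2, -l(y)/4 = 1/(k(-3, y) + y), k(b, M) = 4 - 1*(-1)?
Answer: -425104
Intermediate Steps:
k(b, M) = 5 (k(b, M) = 4 + 1 = 5)
l(y) = -4/(5 + y)
D(n, d) = 3 + 10*d**2 (D(n, d) = 3 + (-2*(-5))*(d*d) = 3 + 10*d**2)
h = -2 (h = -1/3*6 = -2)
x = 106276/3 (x = (-2*(3 + 10*(-4/(5 - 4))**2))**2/3 = (-2*(3 + 10*(-4/1)**2))**2/3 = (-2*(3 + 10*(-4*1)**2))**2/3 = (-2*(3 + 10*(-4)**2))**2/3 = (-2*(3 + 10*16))**2/3 = (-2*(3 + 160))**2/3 = (-2*163)**2/3 = (1/3)*(-326)**2 = (1/3)*106276 = 106276/3 ≈ 35425.)
x*(-12) = (106276/3)*(-12) = -425104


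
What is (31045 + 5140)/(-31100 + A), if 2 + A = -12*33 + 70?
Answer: -36185/31428 ≈ -1.1514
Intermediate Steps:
A = -328 (A = -2 + (-12*33 + 70) = -2 + (-396 + 70) = -2 - 326 = -328)
(31045 + 5140)/(-31100 + A) = (31045 + 5140)/(-31100 - 328) = 36185/(-31428) = 36185*(-1/31428) = -36185/31428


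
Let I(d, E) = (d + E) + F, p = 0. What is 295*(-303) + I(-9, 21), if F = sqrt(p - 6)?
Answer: -89373 + I*sqrt(6) ≈ -89373.0 + 2.4495*I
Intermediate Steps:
F = I*sqrt(6) (F = sqrt(0 - 6) = sqrt(-6) = I*sqrt(6) ≈ 2.4495*I)
I(d, E) = E + d + I*sqrt(6) (I(d, E) = (d + E) + I*sqrt(6) = (E + d) + I*sqrt(6) = E + d + I*sqrt(6))
295*(-303) + I(-9, 21) = 295*(-303) + (21 - 9 + I*sqrt(6)) = -89385 + (12 + I*sqrt(6)) = -89373 + I*sqrt(6)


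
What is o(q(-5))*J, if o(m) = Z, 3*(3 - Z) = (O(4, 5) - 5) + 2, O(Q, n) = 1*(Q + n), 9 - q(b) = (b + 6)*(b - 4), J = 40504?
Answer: 40504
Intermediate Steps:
q(b) = 9 - (-4 + b)*(6 + b) (q(b) = 9 - (b + 6)*(b - 4) = 9 - (6 + b)*(-4 + b) = 9 - (-4 + b)*(6 + b))
O(Q, n) = Q + n
Z = 1 (Z = 3 - (((4 + 5) - 5) + 2)/3 = 3 - ((9 - 5) + 2)/3 = 3 - (4 + 2)/3 = 3 - 1/3*6 = 3 - 2 = 1)
o(m) = 1
o(q(-5))*J = 1*40504 = 40504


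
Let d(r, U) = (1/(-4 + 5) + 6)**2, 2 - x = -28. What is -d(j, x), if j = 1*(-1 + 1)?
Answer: -49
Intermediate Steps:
x = 30 (x = 2 - 1*(-28) = 2 + 28 = 30)
j = 0 (j = 1*0 = 0)
d(r, U) = 49 (d(r, U) = (1/1 + 6)**2 = (1 + 6)**2 = 7**2 = 49)
-d(j, x) = -1*49 = -49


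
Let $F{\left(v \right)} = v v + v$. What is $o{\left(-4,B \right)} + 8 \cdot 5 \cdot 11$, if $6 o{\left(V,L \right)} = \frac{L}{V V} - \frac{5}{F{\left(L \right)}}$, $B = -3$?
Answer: $\frac{126671}{288} \approx 439.83$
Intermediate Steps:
$F{\left(v \right)} = v + v^{2}$ ($F{\left(v \right)} = v^{2} + v = v + v^{2}$)
$o{\left(V,L \right)} = - \frac{5}{6 L \left(1 + L\right)} + \frac{L}{6 V^{2}}$ ($o{\left(V,L \right)} = \frac{\frac{L}{V V} - \frac{5}{L \left(1 + L\right)}}{6} = \frac{\frac{L}{V^{2}} - 5 \frac{1}{L \left(1 + L\right)}}{6} = \frac{\frac{L}{V^{2}} - \frac{5}{L \left(1 + L\right)}}{6} = - \frac{5}{6 L \left(1 + L\right)} + \frac{L}{6 V^{2}}$)
$o{\left(-4,B \right)} + 8 \cdot 5 \cdot 11 = \frac{- 5 \left(-4\right)^{2} + \left(-3\right)^{2} \left(1 - 3\right)}{6 \left(-3\right) 16 \left(1 - 3\right)} + 8 \cdot 5 \cdot 11 = \frac{1}{6} \left(- \frac{1}{3}\right) \frac{1}{16} \frac{1}{-2} \left(\left(-5\right) 16 + 9 \left(-2\right)\right) + 40 \cdot 11 = \frac{1}{6} \left(- \frac{1}{3}\right) \frac{1}{16} \left(- \frac{1}{2}\right) \left(-80 - 18\right) + 440 = \frac{1}{6} \left(- \frac{1}{3}\right) \frac{1}{16} \left(- \frac{1}{2}\right) \left(-98\right) + 440 = - \frac{49}{288} + 440 = \frac{126671}{288}$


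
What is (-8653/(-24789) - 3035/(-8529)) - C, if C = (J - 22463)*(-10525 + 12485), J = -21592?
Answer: 6085372220849284/70475127 ≈ 8.6348e+7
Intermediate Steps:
C = -86347800 (C = (-21592 - 22463)*(-10525 + 12485) = -44055*1960 = -86347800)
(-8653/(-24789) - 3035/(-8529)) - C = (-8653/(-24789) - 3035/(-8529)) - 1*(-86347800) = (-8653*(-1/24789) - 3035*(-1/8529)) + 86347800 = (8653/24789 + 3035/8529) + 86347800 = 49678684/70475127 + 86347800 = 6085372220849284/70475127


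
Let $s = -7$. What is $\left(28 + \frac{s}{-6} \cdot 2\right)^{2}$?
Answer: $\frac{8281}{9} \approx 920.11$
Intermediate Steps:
$\left(28 + \frac{s}{-6} \cdot 2\right)^{2} = \left(28 + - \frac{7}{-6} \cdot 2\right)^{2} = \left(28 + \left(-7\right) \left(- \frac{1}{6}\right) 2\right)^{2} = \left(28 + \frac{7}{6} \cdot 2\right)^{2} = \left(28 + \frac{7}{3}\right)^{2} = \left(\frac{91}{3}\right)^{2} = \frac{8281}{9}$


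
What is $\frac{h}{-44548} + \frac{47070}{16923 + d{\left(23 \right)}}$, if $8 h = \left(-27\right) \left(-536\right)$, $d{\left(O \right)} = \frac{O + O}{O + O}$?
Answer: $\frac{516564711}{188482588} \approx 2.7407$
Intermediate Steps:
$d{\left(O \right)} = 1$ ($d{\left(O \right)} = \frac{2 O}{2 O} = 2 O \frac{1}{2 O} = 1$)
$h = 1809$ ($h = \frac{\left(-27\right) \left(-536\right)}{8} = \frac{1}{8} \cdot 14472 = 1809$)
$\frac{h}{-44548} + \frac{47070}{16923 + d{\left(23 \right)}} = \frac{1809}{-44548} + \frac{47070}{16923 + 1} = 1809 \left(- \frac{1}{44548}\right) + \frac{47070}{16924} = - \frac{1809}{44548} + 47070 \cdot \frac{1}{16924} = - \frac{1809}{44548} + \frac{23535}{8462} = \frac{516564711}{188482588}$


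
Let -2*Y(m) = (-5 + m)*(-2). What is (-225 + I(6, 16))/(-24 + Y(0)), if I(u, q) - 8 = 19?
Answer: 198/29 ≈ 6.8276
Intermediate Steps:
Y(m) = -5 + m (Y(m) = -(-5 + m)*(-2)/2 = -(10 - 2*m)/2 = -5 + m)
I(u, q) = 27 (I(u, q) = 8 + 19 = 27)
(-225 + I(6, 16))/(-24 + Y(0)) = (-225 + 27)/(-24 + (-5 + 0)) = -198/(-24 - 5) = -198/(-29) = -198*(-1/29) = 198/29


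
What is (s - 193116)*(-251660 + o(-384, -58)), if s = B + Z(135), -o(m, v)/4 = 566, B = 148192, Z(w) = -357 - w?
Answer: 11532212384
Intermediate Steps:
o(m, v) = -2264 (o(m, v) = -4*566 = -2264)
s = 147700 (s = 148192 + (-357 - 1*135) = 148192 + (-357 - 135) = 148192 - 492 = 147700)
(s - 193116)*(-251660 + o(-384, -58)) = (147700 - 193116)*(-251660 - 2264) = -45416*(-253924) = 11532212384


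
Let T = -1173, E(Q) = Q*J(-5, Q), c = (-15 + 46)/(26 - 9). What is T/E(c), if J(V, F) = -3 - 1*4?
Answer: 19941/217 ≈ 91.894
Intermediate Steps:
J(V, F) = -7 (J(V, F) = -3 - 4 = -7)
c = 31/17 ≈ 1.8235
E(Q) = -7*Q (E(Q) = Q*(-7) = -7*Q)
T/E(c) = -1173/((-7*31/17)) = -1173/(-217/17) = -1173*(-17/217) = 19941/217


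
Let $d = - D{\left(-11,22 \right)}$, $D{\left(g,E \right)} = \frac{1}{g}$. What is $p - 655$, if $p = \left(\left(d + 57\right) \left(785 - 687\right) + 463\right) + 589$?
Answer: $\frac{65911}{11} \approx 5991.9$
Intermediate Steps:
$d = \frac{1}{11}$ ($d = - \frac{1}{-11} = \left(-1\right) \left(- \frac{1}{11}\right) = \frac{1}{11} \approx 0.090909$)
$p = \frac{73116}{11}$ ($p = \left(\left(\frac{1}{11} + 57\right) \left(785 - 687\right) + 463\right) + 589 = \left(\frac{628}{11} \cdot 98 + 463\right) + 589 = \left(\frac{61544}{11} + 463\right) + 589 = \frac{66637}{11} + 589 = \frac{73116}{11} \approx 6646.9$)
$p - 655 = \frac{73116}{11} - 655 = \frac{65911}{11}$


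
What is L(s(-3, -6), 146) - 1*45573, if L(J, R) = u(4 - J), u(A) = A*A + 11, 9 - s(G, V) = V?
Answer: -45441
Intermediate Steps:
s(G, V) = 9 - V
u(A) = 11 + A**2 (u(A) = A**2 + 11 = 11 + A**2)
L(J, R) = 11 + (4 - J)**2
L(s(-3, -6), 146) - 1*45573 = (11 + (-4 + (9 - 1*(-6)))**2) - 1*45573 = (11 + (-4 + (9 + 6))**2) - 45573 = (11 + (-4 + 15)**2) - 45573 = (11 + 11**2) - 45573 = (11 + 121) - 45573 = 132 - 45573 = -45441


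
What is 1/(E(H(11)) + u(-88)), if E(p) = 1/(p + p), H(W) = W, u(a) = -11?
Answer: -22/241 ≈ -0.091286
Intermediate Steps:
E(p) = 1/(2*p)
1/(E(H(11)) + u(-88)) = 1/((½)/11 - 11) = 1/((½)*(1/11) - 11) = 1/(1/22 - 11) = 1/(-241/22) = -22/241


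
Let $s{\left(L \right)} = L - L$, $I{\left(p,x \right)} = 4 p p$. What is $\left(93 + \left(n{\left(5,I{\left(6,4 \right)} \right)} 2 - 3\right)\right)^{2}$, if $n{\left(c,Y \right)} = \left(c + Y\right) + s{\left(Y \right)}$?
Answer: $150544$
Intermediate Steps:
$I{\left(p,x \right)} = 4 p^{2}$
$s{\left(L \right)} = 0$
$n{\left(c,Y \right)} = Y + c$ ($n{\left(c,Y \right)} = \left(c + Y\right) + 0 = \left(Y + c\right) + 0 = Y + c$)
$\left(93 + \left(n{\left(5,I{\left(6,4 \right)} \right)} 2 - 3\right)\right)^{2} = \left(93 - \left(3 - \left(4 \cdot 6^{2} + 5\right) 2\right)\right)^{2} = \left(93 - \left(3 - \left(4 \cdot 36 + 5\right) 2\right)\right)^{2} = \left(93 - \left(3 - \left(144 + 5\right) 2\right)\right)^{2} = \left(93 + \left(149 \cdot 2 - 3\right)\right)^{2} = \left(93 + \left(298 - 3\right)\right)^{2} = \left(93 + 295\right)^{2} = 388^{2} = 150544$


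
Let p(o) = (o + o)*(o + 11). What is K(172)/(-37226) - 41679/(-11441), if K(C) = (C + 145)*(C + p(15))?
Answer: -135797735/30421619 ≈ -4.4639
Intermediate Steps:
p(o) = 2*o*(11 + o) (p(o) = (2*o)*(11 + o) = 2*o*(11 + o))
K(C) = (145 + C)*(780 + C) (K(C) = (C + 145)*(C + 2*15*(11 + 15)) = (145 + C)*(C + 2*15*26) = (145 + C)*(C + 780) = (145 + C)*(780 + C))
K(172)/(-37226) - 41679/(-11441) = (113100 + 172**2 + 925*172)/(-37226) - 41679/(-11441) = (113100 + 29584 + 159100)*(-1/37226) - 41679*(-1/11441) = 301784*(-1/37226) + 41679/11441 = -21556/2659 + 41679/11441 = -135797735/30421619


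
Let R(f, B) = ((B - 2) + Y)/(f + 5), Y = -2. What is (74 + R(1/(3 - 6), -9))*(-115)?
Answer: -114655/14 ≈ -8189.6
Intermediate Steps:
R(f, B) = (-4 + B)/(5 + f) (R(f, B) = ((B - 2) - 2)/(f + 5) = ((-2 + B) - 2)/(5 + f) = (-4 + B)/(5 + f))
(74 + R(1/(3 - 6), -9))*(-115) = (74 + (-4 - 9)/(5 + 1/(3 - 6)))*(-115) = (74 - 13/(5 + 1/(-3)))*(-115) = (74 - 13/(5 - ⅓))*(-115) = (74 - 13/(14/3))*(-115) = (74 + (3/14)*(-13))*(-115) = (74 - 39/14)*(-115) = (997/14)*(-115) = -114655/14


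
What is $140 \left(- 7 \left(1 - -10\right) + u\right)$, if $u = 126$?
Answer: $6860$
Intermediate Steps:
$140 \left(- 7 \left(1 - -10\right) + u\right) = 140 \left(- 7 \left(1 - -10\right) + 126\right) = 140 \left(- 7 \left(1 + 10\right) + 126\right) = 140 \left(\left(-7\right) 11 + 126\right) = 140 \left(-77 + 126\right) = 140 \cdot 49 = 6860$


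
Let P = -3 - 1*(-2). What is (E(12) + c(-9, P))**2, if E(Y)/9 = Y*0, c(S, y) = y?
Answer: 1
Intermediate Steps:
P = -1 (P = -3 + 2 = -1)
E(Y) = 0 (E(Y) = 9*(Y*0) = 9*0 = 0)
(E(12) + c(-9, P))**2 = (0 - 1)**2 = (-1)**2 = 1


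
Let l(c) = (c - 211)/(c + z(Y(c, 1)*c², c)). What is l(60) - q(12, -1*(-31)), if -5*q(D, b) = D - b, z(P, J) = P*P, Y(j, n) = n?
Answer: -49248379/12960060 ≈ -3.8000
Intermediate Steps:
z(P, J) = P²
q(D, b) = -D/5 + b/5 (q(D, b) = -(D - b)/5 = -D/5 + b/5)
l(c) = (-211 + c)/(c + c⁴) (l(c) = (c - 211)/(c + (1*c²)²) = (-211 + c)/(c + (c²)²) = (-211 + c)/(c + c⁴))
l(60) - q(12, -1*(-31)) = (-211 + 60)/(60 + 60⁴) - (-⅕*12 + (-1*(-31))/5) = -151/(60 + 12960000) - (-12/5 + (⅕)*31) = -151/12960060 - (-12/5 + 31/5) = (1/12960060)*(-151) - 1*19/5 = -151/12960060 - 19/5 = -49248379/12960060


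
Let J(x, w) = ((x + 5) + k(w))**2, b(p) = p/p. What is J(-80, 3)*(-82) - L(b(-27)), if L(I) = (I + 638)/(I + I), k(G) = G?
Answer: -850815/2 ≈ -4.2541e+5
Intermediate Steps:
b(p) = 1
J(x, w) = (5 + w + x)**2 (J(x, w) = ((x + 5) + w)**2 = ((5 + x) + w)**2 = (5 + w + x)**2)
L(I) = (638 + I)/(2*I) (L(I) = (638 + I)/((2*I)) = (638 + I)*(1/(2*I)) = (638 + I)/(2*I))
J(-80, 3)*(-82) - L(b(-27)) = (5 + 3 - 80)**2*(-82) - (638 + 1)/(2*1) = (-72)**2*(-82) - 639/2 = 5184*(-82) - 1*639/2 = -425088 - 639/2 = -850815/2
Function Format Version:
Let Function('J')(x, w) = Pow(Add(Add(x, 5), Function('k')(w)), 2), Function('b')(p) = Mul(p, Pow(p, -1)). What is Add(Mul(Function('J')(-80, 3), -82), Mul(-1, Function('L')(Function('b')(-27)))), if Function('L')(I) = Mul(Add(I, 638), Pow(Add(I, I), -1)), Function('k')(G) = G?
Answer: Rational(-850815, 2) ≈ -4.2541e+5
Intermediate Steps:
Function('b')(p) = 1
Function('J')(x, w) = Pow(Add(5, w, x), 2) (Function('J')(x, w) = Pow(Add(Add(x, 5), w), 2) = Pow(Add(Add(5, x), w), 2) = Pow(Add(5, w, x), 2))
Function('L')(I) = Mul(Rational(1, 2), Pow(I, -1), Add(638, I)) (Function('L')(I) = Mul(Add(638, I), Pow(Mul(2, I), -1)) = Mul(Add(638, I), Mul(Rational(1, 2), Pow(I, -1))) = Mul(Rational(1, 2), Pow(I, -1), Add(638, I)))
Add(Mul(Function('J')(-80, 3), -82), Mul(-1, Function('L')(Function('b')(-27)))) = Add(Mul(Pow(Add(5, 3, -80), 2), -82), Mul(-1, Mul(Rational(1, 2), Pow(1, -1), Add(638, 1)))) = Add(Mul(Pow(-72, 2), -82), Mul(-1, Mul(Rational(1, 2), 1, 639))) = Add(Mul(5184, -82), Mul(-1, Rational(639, 2))) = Add(-425088, Rational(-639, 2)) = Rational(-850815, 2)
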